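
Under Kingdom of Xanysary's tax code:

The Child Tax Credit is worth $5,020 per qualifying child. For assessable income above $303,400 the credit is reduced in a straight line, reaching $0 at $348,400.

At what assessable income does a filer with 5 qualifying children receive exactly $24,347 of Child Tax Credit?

Full credit = 5 × $5,020 = $25,100.
$24,347 is 24,347/25,100 of the full $25,100, so 753/25,100 of the $45,000 range has been used: income = $303,400 + $45,000 × 753/25,100 = $304,750.

$304,750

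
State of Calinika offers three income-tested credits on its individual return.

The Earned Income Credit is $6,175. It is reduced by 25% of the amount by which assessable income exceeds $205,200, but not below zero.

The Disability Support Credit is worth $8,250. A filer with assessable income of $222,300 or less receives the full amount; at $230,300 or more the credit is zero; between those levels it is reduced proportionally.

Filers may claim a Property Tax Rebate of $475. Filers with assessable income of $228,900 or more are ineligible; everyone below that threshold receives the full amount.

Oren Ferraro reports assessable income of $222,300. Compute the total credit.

Earned Income Credit: 25% of the $17,100 excess over $205,200 is $4,275; credit = $6,175 − $4,275 = $1,900.
Disability Support Credit: $222,300 is at or below the $222,300 threshold, so the full $8,250 applies.
Property Tax Rebate: $222,300 is below the $228,900 cutoff, so the full $475 applies.
Total: $1,900 + $8,250 + $475 = $10,625.

$10,625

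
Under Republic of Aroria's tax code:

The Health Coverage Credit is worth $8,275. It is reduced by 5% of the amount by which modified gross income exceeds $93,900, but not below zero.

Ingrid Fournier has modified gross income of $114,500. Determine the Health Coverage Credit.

Health Coverage Credit: 5% of the $20,600 excess over $93,900 is $1,030; credit = $8,275 − $1,030 = $7,245.

$7,245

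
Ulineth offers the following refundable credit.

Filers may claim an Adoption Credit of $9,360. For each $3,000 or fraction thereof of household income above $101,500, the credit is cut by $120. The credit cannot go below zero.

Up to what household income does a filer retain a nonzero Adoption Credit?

$332,500

After 77 increments the reduction is 77 × $120 = $9,240, leaving $120; one more increment wipes it out. Increment 77 ends at excess 77 × $3,000 = $231,000, so the highest qualifying income is $101,500 + $231,000 = $332,500.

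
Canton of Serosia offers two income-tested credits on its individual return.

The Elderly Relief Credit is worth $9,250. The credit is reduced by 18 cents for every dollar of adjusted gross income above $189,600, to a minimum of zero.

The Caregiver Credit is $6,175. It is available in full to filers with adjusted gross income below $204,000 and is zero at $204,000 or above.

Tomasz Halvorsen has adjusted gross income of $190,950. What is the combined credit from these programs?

$15,182

Elderly Relief Credit: 18% of the $1,350 excess over $189,600 is $243; credit = $9,250 − $243 = $9,007.
Caregiver Credit: $190,950 is below the $204,000 cutoff, so the full $6,175 applies.
Total: $9,007 + $6,175 = $15,182.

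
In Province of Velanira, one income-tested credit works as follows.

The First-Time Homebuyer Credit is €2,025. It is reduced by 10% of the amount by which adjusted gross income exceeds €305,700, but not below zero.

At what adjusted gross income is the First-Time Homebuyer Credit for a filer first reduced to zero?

€325,950

The credit falls by 10% of each euro above €305,700, so it reaches zero when the excess is €2,025 / 10% = €20,250: income = €305,700 + €20,250 = €325,950.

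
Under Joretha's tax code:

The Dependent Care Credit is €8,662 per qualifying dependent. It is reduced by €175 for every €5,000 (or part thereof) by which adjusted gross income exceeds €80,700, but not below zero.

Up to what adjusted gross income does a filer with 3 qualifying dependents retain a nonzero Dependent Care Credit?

Full credit = 3 × €8,662 = €25,986.
After 148 increments the reduction is 148 × €175 = €25,900, leaving €86; one more increment wipes it out. Increment 148 ends at excess 148 × €5,000 = €740,000, so the highest qualifying income is €80,700 + €740,000 = €820,700.

€820,700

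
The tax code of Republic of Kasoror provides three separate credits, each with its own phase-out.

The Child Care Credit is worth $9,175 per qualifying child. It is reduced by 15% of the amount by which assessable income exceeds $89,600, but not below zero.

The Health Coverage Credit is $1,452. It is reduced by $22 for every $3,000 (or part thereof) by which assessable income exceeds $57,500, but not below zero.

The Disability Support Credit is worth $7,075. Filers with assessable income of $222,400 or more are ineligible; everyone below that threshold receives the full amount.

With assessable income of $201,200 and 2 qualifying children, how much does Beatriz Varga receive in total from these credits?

$9,081

Child Care Credit: base = 2 × $9,175 = $18,350. 15% of the $111,600 excess over $89,600 is $16,740; credit = $18,350 − $16,740 = $1,610.
Health Coverage Credit: income exceeds $57,500 by $143,700, which is 48 full-or-partial $3,000 increments; reduction = 48 × $22 = $1,056, leaving $396.
Disability Support Credit: $201,200 is below the $222,400 cutoff, so the full $7,075 applies.
Total: $1,610 + $396 + $7,075 = $9,081.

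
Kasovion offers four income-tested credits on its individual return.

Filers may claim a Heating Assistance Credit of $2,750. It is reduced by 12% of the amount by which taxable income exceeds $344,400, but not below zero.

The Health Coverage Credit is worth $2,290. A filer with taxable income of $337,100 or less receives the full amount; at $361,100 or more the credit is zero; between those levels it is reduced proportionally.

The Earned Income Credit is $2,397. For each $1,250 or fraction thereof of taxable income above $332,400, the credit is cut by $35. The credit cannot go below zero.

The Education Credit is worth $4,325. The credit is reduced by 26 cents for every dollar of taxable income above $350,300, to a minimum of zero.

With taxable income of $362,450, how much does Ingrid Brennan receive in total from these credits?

$3,272

Heating Assistance Credit: 12% of the $18,050 excess over $344,400 is $2,166; credit = $2,750 − $2,166 = $584.
Health Coverage Credit: $362,450 is at or above $361,100, so the credit is $0.
Earned Income Credit: income exceeds $332,400 by $30,050, which is 25 full-or-partial $1,250 increments; reduction = 25 × $35 = $875, leaving $1,522.
Education Credit: 26% of the $12,150 excess over $350,300 is $3,159; credit = $4,325 − $3,159 = $1,166.
Total: $584 + $0 + $1,522 + $1,166 = $3,272.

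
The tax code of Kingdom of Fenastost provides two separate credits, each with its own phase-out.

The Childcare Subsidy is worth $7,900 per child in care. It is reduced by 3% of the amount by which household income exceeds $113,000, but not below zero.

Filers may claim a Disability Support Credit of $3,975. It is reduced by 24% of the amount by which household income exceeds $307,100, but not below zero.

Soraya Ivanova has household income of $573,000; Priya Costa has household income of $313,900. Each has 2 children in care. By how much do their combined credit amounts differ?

$10,116

Soraya ($573,000): Childcare Subsidy: base = 2 × $7,900 = $15,800. 3% of the $460,000 excess over $113,000 is $13,800; credit = $15,800 − $13,800 = $2,000. Disability Support Credit: 24% of the $265,900 excess over $307,100 is $63,816 ≥ base, so the credit is $0. total $2,000 + $0 = $2,000
Priya ($313,900): Childcare Subsidy: base = 2 × $7,900 = $15,800. 3% of the $200,900 excess over $113,000 is $6,027; credit = $15,800 − $6,027 = $9,773. Disability Support Credit: 24% of the $6,800 excess over $307,100 is $1,632; credit = $3,975 − $1,632 = $2,343. total $9,773 + $2,343 = $12,116
Difference: |$2,000 − $12,116| = $10,116.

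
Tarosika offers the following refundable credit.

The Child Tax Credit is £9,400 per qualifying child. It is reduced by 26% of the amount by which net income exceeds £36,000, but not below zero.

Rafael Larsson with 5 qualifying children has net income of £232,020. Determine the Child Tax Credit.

£0

Child Tax Credit: base = 5 × £9,400 = £47,000. 26% of the £196,020 excess over £36,000 is £50,965.20 ≥ base, so the credit is £0.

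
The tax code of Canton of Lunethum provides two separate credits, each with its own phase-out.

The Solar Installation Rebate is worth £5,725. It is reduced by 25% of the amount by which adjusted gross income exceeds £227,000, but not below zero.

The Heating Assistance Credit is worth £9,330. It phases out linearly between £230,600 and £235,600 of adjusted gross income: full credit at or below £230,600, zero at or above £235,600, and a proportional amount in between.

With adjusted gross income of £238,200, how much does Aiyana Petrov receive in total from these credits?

Solar Installation Rebate: 25% of the £11,200 excess over £227,000 is £2,800; credit = £5,725 − £2,800 = £2,925.
Heating Assistance Credit: £238,200 is at or above £235,600, so the credit is £0.
Total: £2,925 + £0 = £2,925.

£2,925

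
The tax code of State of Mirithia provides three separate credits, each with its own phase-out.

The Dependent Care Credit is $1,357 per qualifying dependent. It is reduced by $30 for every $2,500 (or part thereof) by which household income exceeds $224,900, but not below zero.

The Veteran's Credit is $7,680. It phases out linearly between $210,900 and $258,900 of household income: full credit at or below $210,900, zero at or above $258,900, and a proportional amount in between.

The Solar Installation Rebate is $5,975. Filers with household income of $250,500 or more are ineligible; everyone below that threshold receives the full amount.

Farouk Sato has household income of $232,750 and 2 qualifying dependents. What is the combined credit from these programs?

$12,753

Dependent Care Credit: base = 2 × $1,357 = $2,714. income exceeds $224,900 by $7,850, which is 4 full-or-partial $2,500 increments; reduction = 4 × $30 = $120, leaving $2,594.
Veteran's Credit: $232,750 is $21,850 into a $48,000 phase-out range, leaving 26,150/48,000 of the credit: $7,680 × 26,150/48,000 = $4,184.
Solar Installation Rebate: $232,750 is below the $250,500 cutoff, so the full $5,975 applies.
Total: $2,594 + $4,184 + $5,975 = $12,753.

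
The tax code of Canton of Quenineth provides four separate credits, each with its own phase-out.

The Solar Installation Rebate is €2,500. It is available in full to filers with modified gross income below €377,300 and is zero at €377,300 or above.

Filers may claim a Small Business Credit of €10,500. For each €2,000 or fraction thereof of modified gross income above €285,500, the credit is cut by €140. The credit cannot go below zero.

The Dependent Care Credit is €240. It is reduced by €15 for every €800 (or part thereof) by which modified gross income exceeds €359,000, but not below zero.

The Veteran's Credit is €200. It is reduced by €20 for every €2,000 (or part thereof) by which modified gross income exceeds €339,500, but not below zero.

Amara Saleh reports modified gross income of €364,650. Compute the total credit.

€7,520

Solar Installation Rebate: €364,650 is below the €377,300 cutoff, so the full €2,500 applies.
Small Business Credit: income exceeds €285,500 by €79,150, which is 40 full-or-partial €2,000 increments; reduction = 40 × €140 = €5,600, leaving €4,900.
Dependent Care Credit: income exceeds €359,000 by €5,650, which is 8 full-or-partial €800 increments; reduction = 8 × €15 = €120, leaving €120.
Veteran's Credit: income exceeds €339,500 by €25,150 → 13 increments × €20 = €260 ≥ base, so the credit is €0.
Total: €2,500 + €4,900 + €120 + €0 = €7,520.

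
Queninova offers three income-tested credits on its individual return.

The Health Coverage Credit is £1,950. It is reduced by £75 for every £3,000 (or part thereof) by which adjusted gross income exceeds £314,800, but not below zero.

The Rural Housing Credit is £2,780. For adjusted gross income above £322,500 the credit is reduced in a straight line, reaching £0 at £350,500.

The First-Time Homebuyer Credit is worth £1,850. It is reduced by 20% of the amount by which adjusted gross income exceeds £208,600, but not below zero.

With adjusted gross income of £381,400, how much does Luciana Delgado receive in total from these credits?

Health Coverage Credit: income exceeds £314,800 by £66,600, which is 23 full-or-partial £3,000 increments; reduction = 23 × £75 = £1,725, leaving £225.
Rural Housing Credit: £381,400 is at or above £350,500, so the credit is £0.
First-Time Homebuyer Credit: 20% of the £172,800 excess over £208,600 is £34,560 ≥ base, so the credit is £0.
Total: £225 + £0 + £0 = £225.

£225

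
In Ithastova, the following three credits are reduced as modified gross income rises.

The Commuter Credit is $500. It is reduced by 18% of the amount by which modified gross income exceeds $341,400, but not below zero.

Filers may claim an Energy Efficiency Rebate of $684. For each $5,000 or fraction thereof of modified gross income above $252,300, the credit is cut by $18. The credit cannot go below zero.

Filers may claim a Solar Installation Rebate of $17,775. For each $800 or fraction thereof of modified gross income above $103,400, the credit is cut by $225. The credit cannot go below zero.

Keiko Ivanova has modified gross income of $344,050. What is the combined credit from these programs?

Commuter Credit: 18% of the $2,650 excess over $341,400 is $477; credit = $500 − $477 = $23.
Energy Efficiency Rebate: income exceeds $252,300 by $91,750, which is 19 full-or-partial $5,000 increments; reduction = 19 × $18 = $342, leaving $342.
Solar Installation Rebate: income exceeds $103,400 by $240,650 → 301 increments × $225 = $67,725 ≥ base, so the credit is $0.
Total: $23 + $342 + $0 = $365.

$365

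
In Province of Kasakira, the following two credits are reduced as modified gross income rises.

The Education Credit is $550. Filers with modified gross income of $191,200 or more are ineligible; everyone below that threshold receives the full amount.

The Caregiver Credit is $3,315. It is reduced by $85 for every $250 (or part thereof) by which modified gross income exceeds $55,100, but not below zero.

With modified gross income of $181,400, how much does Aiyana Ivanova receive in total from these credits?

Education Credit: $181,400 is below the $191,200 cutoff, so the full $550 applies.
Caregiver Credit: income exceeds $55,100 by $126,300 → 506 increments × $85 = $43,010 ≥ base, so the credit is $0.
Total: $550 + $0 = $550.

$550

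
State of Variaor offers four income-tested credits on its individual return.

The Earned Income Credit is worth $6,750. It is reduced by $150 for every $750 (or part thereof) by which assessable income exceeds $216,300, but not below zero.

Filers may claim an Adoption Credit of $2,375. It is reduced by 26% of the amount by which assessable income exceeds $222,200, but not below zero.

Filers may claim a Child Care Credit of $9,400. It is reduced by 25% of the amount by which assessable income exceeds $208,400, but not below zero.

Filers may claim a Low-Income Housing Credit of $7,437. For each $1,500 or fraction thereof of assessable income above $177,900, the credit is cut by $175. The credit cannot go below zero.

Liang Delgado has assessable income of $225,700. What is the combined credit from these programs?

$13,177

Earned Income Credit: income exceeds $216,300 by $9,400, which is 13 full-or-partial $750 increments; reduction = 13 × $150 = $1,950, leaving $4,800.
Adoption Credit: 26% of the $3,500 excess over $222,200 is $910; credit = $2,375 − $910 = $1,465.
Child Care Credit: 25% of the $17,300 excess over $208,400 is $4,325; credit = $9,400 − $4,325 = $5,075.
Low-Income Housing Credit: income exceeds $177,900 by $47,800, which is 32 full-or-partial $1,500 increments; reduction = 32 × $175 = $5,600, leaving $1,837.
Total: $4,800 + $1,465 + $5,075 + $1,837 = $13,177.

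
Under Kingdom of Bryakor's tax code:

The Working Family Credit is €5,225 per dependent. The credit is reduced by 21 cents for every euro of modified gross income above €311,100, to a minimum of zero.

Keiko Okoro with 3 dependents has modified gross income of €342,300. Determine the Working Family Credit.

€9,123

Working Family Credit: base = 3 × €5,225 = €15,675. 21% of the €31,200 excess over €311,100 is €6,552; credit = €15,675 − €6,552 = €9,123.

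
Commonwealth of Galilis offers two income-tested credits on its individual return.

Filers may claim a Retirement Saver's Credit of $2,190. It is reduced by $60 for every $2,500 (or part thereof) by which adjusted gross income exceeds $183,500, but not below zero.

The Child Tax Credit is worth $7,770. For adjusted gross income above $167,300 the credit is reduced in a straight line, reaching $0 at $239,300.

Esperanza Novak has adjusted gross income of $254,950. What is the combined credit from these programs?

Retirement Saver's Credit: income exceeds $183,500 by $71,450, which is 29 full-or-partial $2,500 increments; reduction = 29 × $60 = $1,740, leaving $450.
Child Tax Credit: $254,950 is at or above $239,300, so the credit is $0.
Total: $450 + $0 = $450.

$450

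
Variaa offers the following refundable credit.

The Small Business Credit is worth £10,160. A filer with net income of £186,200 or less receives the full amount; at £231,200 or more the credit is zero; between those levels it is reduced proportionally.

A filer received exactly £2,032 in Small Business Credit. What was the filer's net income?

£222,200

£2,032 is 2,032/10,160 of the full £10,160, so 8,128/10,160 of the £45,000 range has been used: income = £186,200 + £45,000 × 8,128/10,160 = £222,200.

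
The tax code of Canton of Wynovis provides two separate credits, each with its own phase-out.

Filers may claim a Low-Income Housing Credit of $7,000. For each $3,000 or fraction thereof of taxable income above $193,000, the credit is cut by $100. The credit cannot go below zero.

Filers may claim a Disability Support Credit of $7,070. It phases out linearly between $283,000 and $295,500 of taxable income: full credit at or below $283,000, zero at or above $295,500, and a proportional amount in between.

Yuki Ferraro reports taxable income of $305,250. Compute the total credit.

Low-Income Housing Credit: income exceeds $193,000 by $112,250, which is 38 full-or-partial $3,000 increments; reduction = 38 × $100 = $3,800, leaving $3,200.
Disability Support Credit: $305,250 is at or above $295,500, so the credit is $0.
Total: $3,200 + $0 = $3,200.

$3,200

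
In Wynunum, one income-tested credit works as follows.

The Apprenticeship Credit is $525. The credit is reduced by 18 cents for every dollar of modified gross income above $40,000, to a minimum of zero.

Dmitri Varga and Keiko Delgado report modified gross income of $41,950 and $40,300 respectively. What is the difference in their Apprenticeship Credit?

Dmitri ($41,950): Apprenticeship Credit: 18% of the $1,950 excess over $40,000 is $351; credit = $525 − $351 = $174.
Keiko ($40,300): Apprenticeship Credit: 18% of the $300 excess over $40,000 is $54; credit = $525 − $54 = $471.
Difference: |$174 − $471| = $297.

$297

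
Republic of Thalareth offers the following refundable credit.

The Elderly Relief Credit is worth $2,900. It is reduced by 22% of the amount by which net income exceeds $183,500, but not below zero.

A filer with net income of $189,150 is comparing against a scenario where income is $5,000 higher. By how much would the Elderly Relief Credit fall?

$1,100

At $189,150 — 22% of the $5,650 excess over $183,500 is $1,243; credit = $2,900 − $1,243 = $1,657.
At $194,150 — 22% of the $10,650 excess over $183,500 is $2,343; credit = $2,900 − $2,343 = $557.
Lost: $1,657 − $557 = $1,100.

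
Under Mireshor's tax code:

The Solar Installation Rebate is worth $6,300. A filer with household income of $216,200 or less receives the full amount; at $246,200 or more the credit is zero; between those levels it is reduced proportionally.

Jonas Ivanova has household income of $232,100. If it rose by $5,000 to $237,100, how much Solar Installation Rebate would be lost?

At $232,100 — $232,100 is $15,900 into a $30,000 phase-out range, leaving 14,100/30,000 of the credit: $6,300 × 14,100/30,000 = $2,961.
At $237,100 — $237,100 is $20,900 into a $30,000 phase-out range, leaving 9,100/30,000 of the credit: $6,300 × 9,100/30,000 = $1,911.
Lost: $2,961 − $1,911 = $1,050.

$1,050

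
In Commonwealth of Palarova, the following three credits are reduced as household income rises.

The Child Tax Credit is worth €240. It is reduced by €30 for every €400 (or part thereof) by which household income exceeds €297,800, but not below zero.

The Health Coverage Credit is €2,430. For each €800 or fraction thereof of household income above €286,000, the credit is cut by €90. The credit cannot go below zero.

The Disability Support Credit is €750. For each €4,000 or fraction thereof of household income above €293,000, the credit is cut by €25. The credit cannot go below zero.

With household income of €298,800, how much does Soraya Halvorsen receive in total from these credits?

Child Tax Credit: income exceeds €297,800 by €1,000, which is 3 full-or-partial €400 increments; reduction = 3 × €30 = €90, leaving €150.
Health Coverage Credit: income exceeds €286,000 by €12,800, which is 16 full-or-partial €800 increments; reduction = 16 × €90 = €1,440, leaving €990.
Disability Support Credit: income exceeds €293,000 by €5,800, which is 2 full-or-partial €4,000 increments; reduction = 2 × €25 = €50, leaving €700.
Total: €150 + €990 + €700 = €1,840.

€1,840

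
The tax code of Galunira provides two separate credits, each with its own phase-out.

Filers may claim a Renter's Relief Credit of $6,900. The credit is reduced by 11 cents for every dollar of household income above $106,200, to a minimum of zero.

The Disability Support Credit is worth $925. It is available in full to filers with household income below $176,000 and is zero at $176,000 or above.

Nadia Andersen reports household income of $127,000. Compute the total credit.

Renter's Relief Credit: 11% of the $20,800 excess over $106,200 is $2,288; credit = $6,900 − $2,288 = $4,612.
Disability Support Credit: $127,000 is below the $176,000 cutoff, so the full $925 applies.
Total: $4,612 + $925 = $5,537.

$5,537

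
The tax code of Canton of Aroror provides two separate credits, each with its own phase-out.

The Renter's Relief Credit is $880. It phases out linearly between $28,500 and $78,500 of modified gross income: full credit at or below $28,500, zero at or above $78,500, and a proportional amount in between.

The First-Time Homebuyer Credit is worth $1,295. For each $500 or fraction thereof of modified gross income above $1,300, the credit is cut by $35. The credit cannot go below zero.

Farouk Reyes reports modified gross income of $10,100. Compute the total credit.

$1,545

Renter's Relief Credit: $10,100 is at or below the $28,500 threshold, so the full $880 applies.
First-Time Homebuyer Credit: income exceeds $1,300 by $8,800, which is 18 full-or-partial $500 increments; reduction = 18 × $35 = $630, leaving $665.
Total: $880 + $665 = $1,545.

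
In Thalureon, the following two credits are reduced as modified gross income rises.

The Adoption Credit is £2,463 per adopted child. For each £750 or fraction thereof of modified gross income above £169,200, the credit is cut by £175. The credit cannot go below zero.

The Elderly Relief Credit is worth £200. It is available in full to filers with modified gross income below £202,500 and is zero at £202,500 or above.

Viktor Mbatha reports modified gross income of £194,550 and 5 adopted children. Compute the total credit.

£6,565

Adoption Credit: base = 5 × £2,463 = £12,315. income exceeds £169,200 by £25,350, which is 34 full-or-partial £750 increments; reduction = 34 × £175 = £5,950, leaving £6,365.
Elderly Relief Credit: £194,550 is below the £202,500 cutoff, so the full £200 applies.
Total: £6,365 + £200 = £6,565.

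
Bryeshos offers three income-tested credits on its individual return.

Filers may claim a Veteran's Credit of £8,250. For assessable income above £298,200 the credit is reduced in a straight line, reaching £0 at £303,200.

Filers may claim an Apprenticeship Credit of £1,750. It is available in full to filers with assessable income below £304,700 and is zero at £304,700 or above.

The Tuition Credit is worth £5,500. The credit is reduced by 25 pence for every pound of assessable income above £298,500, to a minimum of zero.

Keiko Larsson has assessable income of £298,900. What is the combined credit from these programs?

£14,245

Veteran's Credit: £298,900 is £700 into a £5,000 phase-out range, leaving 4,300/5,000 of the credit: £8,250 × 4,300/5,000 = £7,095.
Apprenticeship Credit: £298,900 is below the £304,700 cutoff, so the full £1,750 applies.
Tuition Credit: 25% of the £400 excess over £298,500 is £100; credit = £5,500 − £100 = £5,400.
Total: £7,095 + £1,750 + £5,400 = £14,245.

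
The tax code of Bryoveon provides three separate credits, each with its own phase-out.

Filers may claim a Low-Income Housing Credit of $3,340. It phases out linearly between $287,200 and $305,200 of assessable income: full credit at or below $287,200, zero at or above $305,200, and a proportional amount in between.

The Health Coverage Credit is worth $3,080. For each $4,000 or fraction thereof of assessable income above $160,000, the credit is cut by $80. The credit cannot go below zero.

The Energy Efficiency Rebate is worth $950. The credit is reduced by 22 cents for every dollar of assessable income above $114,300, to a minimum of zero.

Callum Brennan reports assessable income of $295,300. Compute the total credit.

Low-Income Housing Credit: $295,300 is $8,100 into a $18,000 phase-out range, leaving 9,900/18,000 of the credit: $3,340 × 9,900/18,000 = $1,837.
Health Coverage Credit: income exceeds $160,000 by $135,300, which is 34 full-or-partial $4,000 increments; reduction = 34 × $80 = $2,720, leaving $360.
Energy Efficiency Rebate: 22% of the $181,000 excess over $114,300 is $39,820 ≥ base, so the credit is $0.
Total: $1,837 + $360 + $0 = $2,197.

$2,197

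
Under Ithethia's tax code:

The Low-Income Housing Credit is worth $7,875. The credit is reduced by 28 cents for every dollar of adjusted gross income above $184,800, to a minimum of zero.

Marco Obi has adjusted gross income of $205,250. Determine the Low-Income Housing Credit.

$2,149

Low-Income Housing Credit: 28% of the $20,450 excess over $184,800 is $5,726; credit = $7,875 − $5,726 = $2,149.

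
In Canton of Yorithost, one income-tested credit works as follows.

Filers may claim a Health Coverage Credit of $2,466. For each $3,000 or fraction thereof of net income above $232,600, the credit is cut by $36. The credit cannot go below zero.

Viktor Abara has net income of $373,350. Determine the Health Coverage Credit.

$774

Health Coverage Credit: income exceeds $232,600 by $140,750, which is 47 full-or-partial $3,000 increments; reduction = 47 × $36 = $1,692, leaving $774.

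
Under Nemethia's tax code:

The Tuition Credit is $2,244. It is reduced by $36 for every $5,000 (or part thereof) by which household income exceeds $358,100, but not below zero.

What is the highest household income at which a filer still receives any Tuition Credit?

After 62 increments the reduction is 62 × $36 = $2,232, leaving $12; one more increment wipes it out. Increment 62 ends at excess 62 × $5,000 = $310,000, so the highest qualifying income is $358,100 + $310,000 = $668,100.

$668,100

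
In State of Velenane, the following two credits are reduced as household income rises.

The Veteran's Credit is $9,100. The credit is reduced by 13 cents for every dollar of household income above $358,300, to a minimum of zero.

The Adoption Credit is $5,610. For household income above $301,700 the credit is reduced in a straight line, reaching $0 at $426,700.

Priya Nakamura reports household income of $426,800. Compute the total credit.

Veteran's Credit: 13% of the $68,500 excess over $358,300 is $8,905; credit = $9,100 − $8,905 = $195.
Adoption Credit: $426,800 is at or above $426,700, so the credit is $0.
Total: $195 + $0 = $195.

$195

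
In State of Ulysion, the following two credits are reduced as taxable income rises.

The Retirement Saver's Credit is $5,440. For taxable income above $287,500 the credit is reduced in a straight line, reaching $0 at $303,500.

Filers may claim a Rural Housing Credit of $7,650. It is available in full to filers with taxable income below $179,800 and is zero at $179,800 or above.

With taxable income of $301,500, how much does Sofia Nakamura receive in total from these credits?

Retirement Saver's Credit: $301,500 is $14,000 into a $16,000 phase-out range, leaving 2,000/16,000 of the credit: $5,440 × 2,000/16,000 = $680.
Rural Housing Credit: $301,500 meets or exceeds the $179,800 cutoff, so the credit is $0.
Total: $680 + $0 = $680.

$680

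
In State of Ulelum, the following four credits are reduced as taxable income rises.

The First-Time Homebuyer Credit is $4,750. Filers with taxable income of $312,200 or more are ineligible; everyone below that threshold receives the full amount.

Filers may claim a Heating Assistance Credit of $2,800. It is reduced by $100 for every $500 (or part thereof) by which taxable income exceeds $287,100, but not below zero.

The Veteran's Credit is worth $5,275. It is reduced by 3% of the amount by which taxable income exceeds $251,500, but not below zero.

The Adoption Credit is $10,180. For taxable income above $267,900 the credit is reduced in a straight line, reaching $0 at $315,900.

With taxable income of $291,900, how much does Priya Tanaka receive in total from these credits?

First-Time Homebuyer Credit: $291,900 is below the $312,200 cutoff, so the full $4,750 applies.
Heating Assistance Credit: income exceeds $287,100 by $4,800, which is 10 full-or-partial $500 increments; reduction = 10 × $100 = $1,000, leaving $1,800.
Veteran's Credit: 3% of the $40,400 excess over $251,500 is $1,212; credit = $5,275 − $1,212 = $4,063.
Adoption Credit: $291,900 is $24,000 into a $48,000 phase-out range, leaving 24,000/48,000 of the credit: $10,180 × 24,000/48,000 = $5,090.
Total: $4,750 + $1,800 + $4,063 + $5,090 = $15,703.

$15,703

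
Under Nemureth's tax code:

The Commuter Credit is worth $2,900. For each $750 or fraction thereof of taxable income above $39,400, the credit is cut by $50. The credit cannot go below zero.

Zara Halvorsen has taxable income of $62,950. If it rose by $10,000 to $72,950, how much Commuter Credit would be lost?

At $62,950 — income exceeds $39,400 by $23,550, which is 32 full-or-partial $750 increments; reduction = 32 × $50 = $1,600, leaving $1,300.
At $72,950 — income exceeds $39,400 by $33,550, which is 45 full-or-partial $750 increments; reduction = 45 × $50 = $2,250, leaving $650.
Lost: $1,300 − $650 = $650.

$650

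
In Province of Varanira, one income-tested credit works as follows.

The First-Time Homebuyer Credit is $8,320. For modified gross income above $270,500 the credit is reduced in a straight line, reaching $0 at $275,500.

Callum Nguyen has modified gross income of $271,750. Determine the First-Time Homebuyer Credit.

$6,240

First-Time Homebuyer Credit: $271,750 is $1,250 into a $5,000 phase-out range, leaving 3,750/5,000 of the credit: $8,320 × 3,750/5,000 = $6,240.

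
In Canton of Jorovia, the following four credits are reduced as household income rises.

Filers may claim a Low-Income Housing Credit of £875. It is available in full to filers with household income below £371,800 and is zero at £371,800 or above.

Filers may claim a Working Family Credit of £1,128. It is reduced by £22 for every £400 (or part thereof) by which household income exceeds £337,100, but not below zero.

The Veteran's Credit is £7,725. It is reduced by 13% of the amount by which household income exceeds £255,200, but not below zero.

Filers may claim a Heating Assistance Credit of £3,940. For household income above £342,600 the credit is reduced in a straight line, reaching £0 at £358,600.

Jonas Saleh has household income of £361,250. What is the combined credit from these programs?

£875

Low-Income Housing Credit: £361,250 is below the £371,800 cutoff, so the full £875 applies.
Working Family Credit: income exceeds £337,100 by £24,150 → 61 increments × £22 = £1,342 ≥ base, so the credit is £0.
Veteran's Credit: 13% of the £106,050 excess over £255,200 is £13,786.50 ≥ base, so the credit is £0.
Heating Assistance Credit: £361,250 is at or above £358,600, so the credit is £0.
Total: £875 + £0 + £0 + £0 = £875.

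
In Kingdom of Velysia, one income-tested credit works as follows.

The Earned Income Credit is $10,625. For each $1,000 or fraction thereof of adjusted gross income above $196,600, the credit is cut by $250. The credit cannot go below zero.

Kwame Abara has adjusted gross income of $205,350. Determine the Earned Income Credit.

$8,375

Earned Income Credit: income exceeds $196,600 by $8,750, which is 9 full-or-partial $1,000 increments; reduction = 9 × $250 = $2,250, leaving $8,375.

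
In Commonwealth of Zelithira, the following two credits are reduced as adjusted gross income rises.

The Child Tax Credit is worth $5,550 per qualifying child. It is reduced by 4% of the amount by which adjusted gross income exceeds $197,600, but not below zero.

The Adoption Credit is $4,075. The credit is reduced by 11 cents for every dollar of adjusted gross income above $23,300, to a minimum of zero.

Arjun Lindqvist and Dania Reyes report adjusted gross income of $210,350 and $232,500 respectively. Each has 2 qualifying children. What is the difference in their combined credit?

$886

Arjun ($210,350): Child Tax Credit: base = 2 × $5,550 = $11,100. 4% of the $12,750 excess over $197,600 is $510; credit = $11,100 − $510 = $10,590. Adoption Credit: 11% of the $187,050 excess over $23,300 is $20,575.50 ≥ base, so the credit is $0. total $10,590 + $0 = $10,590
Dania ($232,500): Child Tax Credit: base = 2 × $5,550 = $11,100. 4% of the $34,900 excess over $197,600 is $1,396; credit = $11,100 − $1,396 = $9,704. Adoption Credit: 11% of the $209,200 excess over $23,300 is $23,012 ≥ base, so the credit is $0. total $9,704 + $0 = $9,704
Difference: |$10,590 − $9,704| = $886.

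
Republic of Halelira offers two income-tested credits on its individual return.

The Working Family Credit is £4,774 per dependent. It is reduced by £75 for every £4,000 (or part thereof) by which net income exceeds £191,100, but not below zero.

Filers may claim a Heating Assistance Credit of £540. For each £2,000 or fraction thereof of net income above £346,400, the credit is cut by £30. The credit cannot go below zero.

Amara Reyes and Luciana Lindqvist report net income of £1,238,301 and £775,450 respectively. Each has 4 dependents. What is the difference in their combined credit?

£8,071

Amara (£1,238,301): Working Family Credit: base = 4 × £4,774 = £19,096. income exceeds £191,100 by £1,047,201 → 262 increments × £75 = £19,650 ≥ base, so the credit is £0. Heating Assistance Credit: income exceeds £346,400 by £891,901 → 446 increments × £30 = £13,380 ≥ base, so the credit is £0. total £0 + £0 = £0
Luciana (£775,450): Working Family Credit: base = 4 × £4,774 = £19,096. income exceeds £191,100 by £584,350, which is 147 full-or-partial £4,000 increments; reduction = 147 × £75 = £11,025, leaving £8,071. Heating Assistance Credit: income exceeds £346,400 by £429,050 → 215 increments × £30 = £6,450 ≥ base, so the credit is £0. total £8,071 + £0 = £8,071
Difference: |£0 − £8,071| = £8,071.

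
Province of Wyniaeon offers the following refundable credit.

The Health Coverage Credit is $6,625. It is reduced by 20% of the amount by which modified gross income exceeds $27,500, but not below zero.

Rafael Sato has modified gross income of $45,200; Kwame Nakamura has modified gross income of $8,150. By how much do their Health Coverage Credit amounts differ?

$3,540

Rafael ($45,200): Health Coverage Credit: 20% of the $17,700 excess over $27,500 is $3,540; credit = $6,625 − $3,540 = $3,085.
Kwame ($8,150): Health Coverage Credit: $8,150 is at or below the $27,500 threshold, so the full $6,625 applies.
Difference: |$3,085 − $6,625| = $3,540.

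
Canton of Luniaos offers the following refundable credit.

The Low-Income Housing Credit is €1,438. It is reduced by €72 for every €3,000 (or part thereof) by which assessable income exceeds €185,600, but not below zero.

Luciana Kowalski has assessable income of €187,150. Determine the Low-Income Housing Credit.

€1,366

Low-Income Housing Credit: income exceeds €185,600 by €1,550, which is 1 full-or-partial €3,000 increment; reduction = 1 × €72 = €72, leaving €1,366.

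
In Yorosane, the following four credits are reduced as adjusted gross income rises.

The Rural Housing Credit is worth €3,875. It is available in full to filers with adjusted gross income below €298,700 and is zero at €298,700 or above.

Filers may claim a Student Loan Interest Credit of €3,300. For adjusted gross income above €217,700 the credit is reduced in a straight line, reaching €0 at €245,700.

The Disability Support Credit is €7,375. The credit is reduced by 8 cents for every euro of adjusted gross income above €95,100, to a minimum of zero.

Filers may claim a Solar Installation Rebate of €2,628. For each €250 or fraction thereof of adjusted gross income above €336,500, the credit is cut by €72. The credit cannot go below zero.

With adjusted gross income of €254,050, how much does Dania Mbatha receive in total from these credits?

Rural Housing Credit: €254,050 is below the €298,700 cutoff, so the full €3,875 applies.
Student Loan Interest Credit: €254,050 is at or above €245,700, so the credit is €0.
Disability Support Credit: 8% of the €158,950 excess over €95,100 is €12,716 ≥ base, so the credit is €0.
Solar Installation Rebate: €254,050 is at or below the €336,500 threshold, so the full €2,628 applies.
Total: €3,875 + €0 + €0 + €2,628 = €6,503.

€6,503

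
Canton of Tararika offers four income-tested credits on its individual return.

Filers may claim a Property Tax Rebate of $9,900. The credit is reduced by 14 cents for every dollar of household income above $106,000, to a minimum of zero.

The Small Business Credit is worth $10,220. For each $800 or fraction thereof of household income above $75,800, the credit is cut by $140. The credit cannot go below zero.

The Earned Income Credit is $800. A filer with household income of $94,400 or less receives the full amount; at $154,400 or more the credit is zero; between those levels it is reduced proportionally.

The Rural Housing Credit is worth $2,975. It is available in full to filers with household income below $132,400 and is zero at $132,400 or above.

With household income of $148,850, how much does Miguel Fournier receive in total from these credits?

$3,975

Property Tax Rebate: 14% of the $42,850 excess over $106,000 is $5,999; credit = $9,900 − $5,999 = $3,901.
Small Business Credit: income exceeds $75,800 by $73,050 → 92 increments × $140 = $12,880 ≥ base, so the credit is $0.
Earned Income Credit: $148,850 is $54,450 into a $60,000 phase-out range, leaving 5,550/60,000 of the credit: $800 × 5,550/60,000 = $74.
Rural Housing Credit: $148,850 meets or exceeds the $132,400 cutoff, so the credit is $0.
Total: $3,901 + $0 + $74 + $0 = $3,975.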